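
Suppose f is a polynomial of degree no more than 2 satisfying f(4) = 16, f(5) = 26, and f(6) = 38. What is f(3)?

8

Forward differences of the values at u = 4, 5, 6:
  f  : 16  26  38
  Δ  : 10  12
  Δ^2: 2
The second differences are constant, confirming degree 2.
Interpolating (Newton forward form) and evaluating at u = 3 gives f(3) = 8.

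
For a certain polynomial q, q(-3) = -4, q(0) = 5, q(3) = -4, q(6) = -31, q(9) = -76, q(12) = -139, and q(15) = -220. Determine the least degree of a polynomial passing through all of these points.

Forward differences of the values at u = -3, 0, 3, 6, 9, 12, 15:
  q  : -4  5  -4  -31  -76  -139  -220
  Δ  : 9  -9  -27  -45  -63  -81
  Δ^2: -18  -18  -18  -18  -18
  Δ^3: 0  0  0  0
  Δ^4: 0  0  0
  Δ^5: 0  0
  Δ^6: 0
The second differences are constant (-18) and nonzero, while all higher differences vanish, so the minimal degree is 2.

2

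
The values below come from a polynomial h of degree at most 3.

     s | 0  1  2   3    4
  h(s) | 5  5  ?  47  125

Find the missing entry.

On equispaced nodes a degree-3 polynomial has vanishing fourth forward difference, so
  h(0) - 4·h(1) + 6·h(2) - 4·h(3) + h(4) = 0.
Substituting the known values and solving for h(2):
  6·h(2) = 78
  h(2) = 13.

13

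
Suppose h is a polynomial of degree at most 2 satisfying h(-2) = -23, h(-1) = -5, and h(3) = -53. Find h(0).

Using the Lagrange interpolation formula with nodes -2, -1, 3:
  L_0(u) = (u + 1)(u - 3) / 5
  L_1(u) = (u + 2)(u - 3) / -4
  L_2(u) = (u + 2)(u + 1) / 20
Then h(u) = -23·L_0(u) - 5·L_1(u) - 53·L_2(u).
Expanding and collecting terms gives h(u) = -6u^2 + 1.
Evaluating at u = 0: h(0) = 1.

1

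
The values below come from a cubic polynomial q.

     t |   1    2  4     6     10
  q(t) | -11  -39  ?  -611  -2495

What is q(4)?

-209

The 4 known points determine the degree-3 polynomial uniquely.
Write q(t) = at^3 + bt^2 + ct + d. Substituting each data point gives a linear system:
  a + b + c + d = -11
  8a + 4b + 2c + d = -39
  216a + 36b + 6c + d = -611
  1000a + 100b + 10c + d = -2495
Solving the system yields a = -2, b = -5, c = 1, d = -5.
So q(t) = -2t^3 - 5t^2 + t - 5.
Then q(4) = -209.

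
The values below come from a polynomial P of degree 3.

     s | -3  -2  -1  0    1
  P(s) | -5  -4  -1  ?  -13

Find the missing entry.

-2

The 4 known points determine the degree-3 polynomial uniquely.
Write P(s) = as^3 + bs^2 + cs + d. Substituting each data point gives a linear system:
  -27a + 9b - 3c + d = -5
  -8a + 4b - 2c + d = -4
  -a + b - c + d = -1
  a + b + c + d = -13
Solving the system yields a = -1, b = -5, c = -5, d = -2.
So P(s) = -s^3 - 5s^2 - 5s - 2.
Then P(0) = -2.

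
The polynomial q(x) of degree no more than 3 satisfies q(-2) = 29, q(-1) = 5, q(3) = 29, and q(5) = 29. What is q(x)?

q(x) = -x^3 + 6x^2 + x - 1

Using the Lagrange interpolation formula with nodes -2, -1, 3, 5:
  L_0(x) = (x + 1)(x - 3)(x - 5) / -35
  L_1(x) = (x + 2)(x - 3)(x - 5) / 24
  L_2(x) = (x + 2)(x + 1)(x - 5) / -40
  L_3(x) = (x + 2)(x + 1)(x - 3) / 84
Then q(x) = 29·L_0(x) + 5·L_1(x) + 29·L_2(x) + 29·L_3(x).
Expanding and collecting terms gives q(x) = -x^3 + 6x^2 + x - 1.
Check: q(3) = 29. ✓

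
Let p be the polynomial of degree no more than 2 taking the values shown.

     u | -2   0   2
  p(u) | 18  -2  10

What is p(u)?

p(u) = 4u^2 - 2u - 2

Write p(u) = au^2 + bu + c. Substituting each data point gives a linear system:
  4a - 2b + c = 18
  c = -2
  4a + 2b + c = 10
Solving the system yields a = 4, b = -2, c = -2.
So p(u) = 4u^2 - 2u - 2.
Check: p(-2) = 18. ✓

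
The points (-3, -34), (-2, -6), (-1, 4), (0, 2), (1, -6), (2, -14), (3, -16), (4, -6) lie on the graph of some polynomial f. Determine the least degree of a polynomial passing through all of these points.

3

Forward differences of the values at t = -3, -2, -1, 0, 1, 2, 3, 4:
  f  : -34  -6  4  2  -6  -14  -16  -6
  Δ  : 28  10  -2  -8  -8  -2  10
  Δ^2: -18  -12  -6  0  6  12
  Δ^3: 6  6  6  6  6
  Δ^4: 0  0  0  0
  Δ^5: 0  0  0
  Δ^6: 0  0
  Δ^7: 0
The third differences are constant (6) and nonzero, while all higher differences vanish, so the minimal degree is 3.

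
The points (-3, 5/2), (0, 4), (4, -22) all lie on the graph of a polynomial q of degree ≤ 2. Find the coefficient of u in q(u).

Write q(u) = au^2 + bu + c. Substituting each data point gives a linear system:
  9a - 3b + c = 5/2
  c = 4
  16a + 4b + c = -22
Solving the system yields a = -1, b = -5/2, c = 4.
So q(u) = -u^2 - (5/2)u + 4.
The coefficient of u is -5/2.

-5/2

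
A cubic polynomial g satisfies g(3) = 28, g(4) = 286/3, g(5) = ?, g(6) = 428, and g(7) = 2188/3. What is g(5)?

The 4 known points determine the degree-3 polynomial uniquely.
Write g(n) = an^3 + bn^2 + cn + d. Substituting each data point gives a linear system:
  27a + 9b + 3c + d = 28
  64a + 16b + 4c + d = 286/3
  216a + 36b + 6c + d = 428
  343a + 49b + 7c + d = 2188/3
Solving the system yields a = 3, b = -6, c = -5/3, d = 6.
So g(n) = 3n^3 - 6n^2 - (5/3)n + 6.
Then g(5) = 668/3.

668/3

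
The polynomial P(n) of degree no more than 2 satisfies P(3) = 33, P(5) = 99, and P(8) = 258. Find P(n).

Using the Lagrange interpolation formula with nodes 3, 5, 8:
  L_0(n) = (n - 5)(n - 8) / 10
  L_1(n) = (n - 3)(n - 8) / -6
  L_2(n) = (n - 3)(n - 5) / 15
Then P(n) = 33·L_0(n) + 99·L_1(n) + 258·L_2(n).
Expanding and collecting terms gives P(n) = 4n^2 + n - 6.
Check: P(3) = 33. ✓

P(n) = 4n^2 + n - 6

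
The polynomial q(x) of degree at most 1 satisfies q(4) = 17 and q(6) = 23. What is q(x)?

q(x) = 3x + 5

Using the Lagrange interpolation formula with nodes 4, 6:
  L_0(x) = (x - 6) / -2
  L_1(x) = (x - 4) / 2
Then q(x) = 17·L_0(x) + 23·L_1(x).
Expanding and collecting terms gives q(x) = 3x + 5.
Check: q(6) = 23. ✓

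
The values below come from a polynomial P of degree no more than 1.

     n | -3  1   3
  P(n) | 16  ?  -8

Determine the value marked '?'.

The 2 known points determine the degree-1 polynomial uniquely.
Write P(n) = an + b. Substituting each data point gives a linear system:
  -3a + b = 16
  3a + b = -8
Solving the system yields a = -4, b = 4.
So P(n) = -4n + 4.
Then P(1) = 0.

0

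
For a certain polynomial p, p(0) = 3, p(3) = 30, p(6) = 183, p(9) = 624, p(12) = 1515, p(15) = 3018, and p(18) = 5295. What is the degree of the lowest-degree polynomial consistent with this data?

Forward differences of the values at t = 0, 3, 6, 9, 12, 15, 18:
  p  : 3  30  183  624  1515  3018  5295
  Δ  : 27  153  441  891  1503  2277
  Δ^2: 126  288  450  612  774
  Δ^3: 162  162  162  162
  Δ^4: 0  0  0
  Δ^5: 0  0
  Δ^6: 0
The third differences are constant (162) and nonzero, while all higher differences vanish, so the minimal degree is 3.

3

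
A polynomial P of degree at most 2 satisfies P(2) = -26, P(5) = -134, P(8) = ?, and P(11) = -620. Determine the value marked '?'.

-332

On equispaced nodes a degree-2 polynomial has vanishing third forward difference, so
  - P(2) + 3·P(5) - 3·P(8) + P(11) = 0.
Substituting the known values and solving for P(8):
  -3·P(8) = 996
  P(8) = -332.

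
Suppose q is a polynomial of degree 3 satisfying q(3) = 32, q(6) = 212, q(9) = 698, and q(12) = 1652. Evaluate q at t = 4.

68

Write q(t) = at^3 + bt^2 + ct + d. Substituting each data point gives a linear system:
  27a + 9b + 3c + d = 32
  216a + 36b + 6c + d = 212
  729a + 81b + 9c + d = 698
  1728a + 144b + 12c + d = 1652
Solving the system yields a = 1, b = -1, c = 6, d = -4.
So q(t) = t^3 - t^2 + 6t - 4.
Then q(4) = 68.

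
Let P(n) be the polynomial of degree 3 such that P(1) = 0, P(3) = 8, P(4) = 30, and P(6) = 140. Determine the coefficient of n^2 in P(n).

Write P(n) = an^3 + bn^2 + cn + d. Substituting each data point gives a linear system:
  a + b + c + d = 0
  27a + 9b + 3c + d = 8
  64a + 16b + 4c + d = 30
  216a + 36b + 6c + d = 140
Solving the system yields a = 1, b = -2, c = -1, d = 2.
So P(n) = n³ - 2n² - n + 2.
The coefficient of n^2 is -2.

-2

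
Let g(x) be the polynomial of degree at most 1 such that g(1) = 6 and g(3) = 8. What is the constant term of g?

Write g(x) = ax + b. Substituting each data point gives a linear system:
  a + b = 6
  3a + b = 8
Solving the system yields a = 1, b = 5.
So g(x) = x + 5.
The constant term is 5.

5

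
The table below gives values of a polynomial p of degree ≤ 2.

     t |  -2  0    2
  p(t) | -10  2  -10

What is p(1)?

-1

Using the Lagrange interpolation formula with nodes -2, 0, 2:
  L_0(t) = t(t - 2) / 8
  L_1(t) = (t + 2)(t - 2) / -4
  L_2(t) = (t + 2)t / 8
Then p(t) = -10·L_0(t) + 2·L_1(t) - 10·L_2(t).
Expanding and collecting terms gives p(t) = -3t^2 + 2.
Evaluating at t = 1: p(1) = -1.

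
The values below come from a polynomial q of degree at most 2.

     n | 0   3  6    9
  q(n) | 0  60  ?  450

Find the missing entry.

210

The 3 known points determine the degree-2 polynomial uniquely.
Write q(n) = an^2 + bn + c. Substituting each data point gives a linear system:
  c = 0
  9a + 3b + c = 60
  81a + 9b + c = 450
Solving the system yields a = 5, b = 5, c = 0.
So q(n) = 5n^2 + 5n.
Then q(6) = 210.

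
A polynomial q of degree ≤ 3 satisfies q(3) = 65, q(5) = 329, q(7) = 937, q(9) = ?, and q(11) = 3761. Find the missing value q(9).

2033

The 4 known points determine the degree-3 polynomial uniquely.
Write q(u) = au^3 + bu^2 + cu + d. Substituting each data point gives a linear system:
  27a + 9b + 3c + d = 65
  125a + 25b + 5c + d = 329
  343a + 49b + 7c + d = 937
  1331a + 121b + 11c + d = 3761
Solving the system yields a = 3, b = -2, c = 1, d = -1.
So q(u) = 3u³ - 2u² + u - 1.
Then q(9) = 2033.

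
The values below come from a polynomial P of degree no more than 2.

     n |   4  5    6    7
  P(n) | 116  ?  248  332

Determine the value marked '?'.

176

On equispaced nodes a degree-2 polynomial has vanishing third forward difference, so
  - P(4) + 3·P(5) - 3·P(6) + P(7) = 0.
Substituting the known values and solving for P(5):
  3·P(5) = 528
  P(5) = 176.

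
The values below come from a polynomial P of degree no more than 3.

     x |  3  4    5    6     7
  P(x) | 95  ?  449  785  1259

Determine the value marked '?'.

227

The 4 known points determine the degree-3 polynomial uniquely.
Write P(x) = ax^3 + bx^2 + cx + d. Substituting each data point gives a linear system:
  27a + 9b + 3c + d = 95
  125a + 25b + 5c + d = 449
  216a + 36b + 6c + d = 785
  343a + 49b + 7c + d = 1259
Solving the system yields a = 4, b = -3, c = 5, d = -1.
So P(x) = 4x^3 - 3x^2 + 5x - 1.
Then P(4) = 227.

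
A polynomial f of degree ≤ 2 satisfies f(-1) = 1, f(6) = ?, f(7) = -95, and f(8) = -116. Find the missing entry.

The 3 known points determine the degree-2 polynomial uniquely.
Write f(s) = as^2 + bs + c. Substituting each data point gives a linear system:
  a - b + c = 1
  49a + 7b + c = -95
  64a + 8b + c = -116
Solving the system yields a = -1, b = -6, c = -4.
So f(s) = -s² - 6s - 4.
Then f(6) = -76.

-76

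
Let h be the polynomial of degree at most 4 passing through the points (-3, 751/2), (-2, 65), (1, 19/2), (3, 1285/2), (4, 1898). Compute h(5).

Write h(x) = ax^4 + bx^3 + cx^2 + dx + e. Substituting each data point gives a linear system:
  81a - 27b + 9c - 3d + e = 751/2
  16a - 8b + 4c - 2d + e = 65
  a + b + c + d + e = 19/2
  81a + 27b + 9c + 3d + e = 1285/2
  256a + 64b + 16c + 4d + e = 1898
Solving the system yields a = 6, b = 5, c = 3, d = -1/2, e = -4.
So h(x) = 6x^4 + 5x^3 + 3x^2 - (1/2)x - 4.
Then h(5) = 8887/2.

8887/2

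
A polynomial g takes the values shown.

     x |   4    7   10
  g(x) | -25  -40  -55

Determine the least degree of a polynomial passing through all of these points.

Forward differences of the values at x = 4, 7, 10:
  g  : -25  -40  -55
  Δ  : -15  -15
  Δ^2: 0
The first differences are constant (-15) and nonzero, while all higher differences vanish, so the minimal degree is 1.

1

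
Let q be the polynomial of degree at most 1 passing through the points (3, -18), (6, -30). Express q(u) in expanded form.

q(u) = -4u - 6

Using the Lagrange interpolation formula with nodes 3, 6:
  L_0(u) = (u - 6) / -3
  L_1(u) = (u - 3) / 3
Then q(u) = -18·L_0(u) - 30·L_1(u).
Expanding and collecting terms gives q(u) = -4u - 6.
Check: q(3) = -18. ✓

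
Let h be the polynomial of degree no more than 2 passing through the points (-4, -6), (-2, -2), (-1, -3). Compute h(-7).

-27

Using the Lagrange interpolation formula with nodes -4, -2, -1:
  L_0(u) = (u + 2)(u + 1) / 6
  L_1(u) = (u + 4)(u + 1) / -2
  L_2(u) = (u + 4)(u + 2) / 3
Then h(u) = -6·L_0(u) - 2·L_1(u) - 3·L_2(u).
Expanding and collecting terms gives h(u) = -u² - 4u - 6.
Evaluating at u = -7: h(-7) = -27.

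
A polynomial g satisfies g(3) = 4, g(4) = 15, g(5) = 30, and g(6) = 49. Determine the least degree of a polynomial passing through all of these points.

2

Divided differences on the nodes 3, 4, 5, 6:
  order 0: 4  15  30  49
  order 1: 11  15  19
  order 2: 2  2
  order 3: 0
The order-2 divided differences are all 2 (nonzero) and every higher order vanishes, so the data lies on a polynomial of degree exactly 2.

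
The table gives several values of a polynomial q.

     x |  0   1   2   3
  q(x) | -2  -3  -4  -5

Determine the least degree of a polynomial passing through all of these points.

1

Forward differences of the values at x = 0, 1, 2, 3:
  q  : -2  -3  -4  -5
  Δ  : -1  -1  -1
  Δ^2: 0  0
  Δ^3: 0
The first differences are constant (-1) and nonzero, while all higher differences vanish, so the minimal degree is 1.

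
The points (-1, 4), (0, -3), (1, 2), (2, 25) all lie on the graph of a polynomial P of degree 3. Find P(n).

Using the Lagrange interpolation formula with nodes -1, 0, 1, 2:
  L_0(n) = n(n - 1)(n - 2) / -6
  L_1(n) = (n + 1)(n - 1)(n - 2) / 2
  L_2(n) = (n + 1)n(n - 2) / -2
  L_3(n) = (n + 1)n(n - 1) / 6
Then P(n) = 4·L_0(n) - 3·L_1(n) + 2·L_2(n) + 25·L_3(n).
Expanding and collecting terms gives P(n) = n³ + 6n² - 2n - 3.
Check: P(-1) = 4. ✓

P(n) = n^3 + 6n^2 - 2n - 3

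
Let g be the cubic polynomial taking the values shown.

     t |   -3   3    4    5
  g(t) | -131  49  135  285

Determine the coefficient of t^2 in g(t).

Write g(t) = at^3 + bt^2 + ct + d. Substituting each data point gives a linear system:
  -27a + 9b - 3c + d = -131
  27a + 9b + 3c + d = 49
  64a + 16b + 4c + d = 135
  125a + 25b + 5c + d = 285
Solving the system yields a = 3, b = -4, c = 3, d = -5.
So g(t) = 3t³ - 4t² + 3t - 5.
The coefficient of t^2 is -4.

-4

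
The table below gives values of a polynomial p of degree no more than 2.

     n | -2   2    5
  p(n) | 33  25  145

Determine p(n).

Write p(n) = an^2 + bn + c. Substituting each data point gives a linear system:
  4a - 2b + c = 33
  4a + 2b + c = 25
  25a + 5b + c = 145
Solving the system yields a = 6, b = -2, c = 5.
So p(n) = 6n² - 2n + 5.
Check: p(2) = 25. ✓

p(n) = 6n^2 - 2n + 5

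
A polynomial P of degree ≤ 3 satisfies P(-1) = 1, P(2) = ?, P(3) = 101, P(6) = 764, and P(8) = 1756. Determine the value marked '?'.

The 4 known points determine the degree-3 polynomial uniquely.
Write P(u) = au^3 + bu^2 + cu + d. Substituting each data point gives a linear system:
  -a + b - c + d = 1
  27a + 9b + 3c + d = 101
  216a + 36b + 6c + d = 764
  512a + 64b + 8c + d = 1756
Solving the system yields a = 3, b = 4, c = -4, d = -4.
So P(u) = 3u^3 + 4u^2 - 4u - 4.
Then P(2) = 28.

28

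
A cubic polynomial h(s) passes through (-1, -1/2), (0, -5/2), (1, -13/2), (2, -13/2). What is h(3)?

Forward differences of the values at s = -1, 0, 1, 2:
  h  : -1/2  -5/2  -13/2  -13/2
  Δ  : -2  -4  0
  Δ^2: -2  4
  Δ^3: 6
The third differences are constant, confirming degree 3.
Interpolating (Newton forward form) and evaluating at s = 3 gives h(3) = 7/2.

7/2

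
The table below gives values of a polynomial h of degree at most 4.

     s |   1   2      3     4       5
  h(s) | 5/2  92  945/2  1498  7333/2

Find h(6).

7620

Using the Lagrange interpolation formula with nodes 1, 2, 3, 4, 5:
  L_0(s) = (s - 2)(s - 3)(s - 4)(s - 5) / 24
  L_1(s) = (s - 1)(s - 3)(s - 4)(s - 5) / -6
  L_2(s) = (s - 1)(s - 2)(s - 4)(s - 5) / 4
  L_3(s) = (s - 1)(s - 2)(s - 3)(s - 5) / -6
  L_4(s) = (s - 1)(s - 2)(s - 3)(s - 4) / 24
Then h(s) = 5/2·L_0(s) + 92·L_1(s) + 945/2·L_2(s) + 1498·L_3(s) + 7333/2·L_4(s).
Expanding and collecting terms gives h(s) = 6s^4 - s^3 + (3/2)s^2 + 2s - 6.
Evaluating at s = 6: h(6) = 7620.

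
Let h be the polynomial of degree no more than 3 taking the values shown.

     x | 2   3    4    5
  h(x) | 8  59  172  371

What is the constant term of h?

-4

Write h(x) = ax^3 + bx^2 + cx + d. Substituting each data point gives a linear system:
  8a + 4b + 2c + d = 8
  27a + 9b + 3c + d = 59
  64a + 16b + 4c + d = 172
  125a + 25b + 5c + d = 371
Solving the system yields a = 4, b = -5, c = 0, d = -4.
So h(x) = 4x^3 - 5x^2 - 4.
The constant term is -4.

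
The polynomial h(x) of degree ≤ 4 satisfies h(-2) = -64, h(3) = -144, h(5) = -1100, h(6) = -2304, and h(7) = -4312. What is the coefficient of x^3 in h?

Write h(x) = ax^4 + bx^3 + cx^2 + dx + e. Substituting each data point gives a linear system:
  16a - 8b + 4c - 2d + e = -64
  81a + 27b + 9c + 3d + e = -144
  625a + 125b + 25c + 5d + e = -1100
  1296a + 216b + 36c + 6d + e = -2304
  2401a + 343b + 49c + 7d + e = -4312
Solving the system yields a = -2, b = 2, c = -4, d = 0, e = 0.
So h(x) = -2x^4 + 2x^3 - 4x^2.
The coefficient of x^3 is 2.

2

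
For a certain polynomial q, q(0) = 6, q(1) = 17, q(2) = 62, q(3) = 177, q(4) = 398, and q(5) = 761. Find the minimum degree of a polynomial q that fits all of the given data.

3

Forward differences of the values at n = 0, 1, 2, 3, 4, 5:
  q  : 6  17  62  177  398  761
  Δ  : 11  45  115  221  363
  Δ^2: 34  70  106  142
  Δ^3: 36  36  36
  Δ^4: 0  0
  Δ^5: 0
The third differences are constant (36) and nonzero, while all higher differences vanish, so the minimal degree is 3.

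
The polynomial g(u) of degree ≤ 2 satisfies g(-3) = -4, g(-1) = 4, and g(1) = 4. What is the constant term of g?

5

Write g(u) = au^2 + bu + c. Substituting each data point gives a linear system:
  9a - 3b + c = -4
  a - b + c = 4
  a + b + c = 4
Solving the system yields a = -1, b = 0, c = 5.
So g(u) = -u² + 5.
The constant term is 5.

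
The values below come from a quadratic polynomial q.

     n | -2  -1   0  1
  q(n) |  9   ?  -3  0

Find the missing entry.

0

The 3 known points determine the degree-2 polynomial uniquely.
Write q(n) = an^2 + bn + c. Substituting each data point gives a linear system:
  4a - 2b + c = 9
  c = -3
  a + b + c = 0
Solving the system yields a = 3, b = 0, c = -3.
So q(n) = 3n^2 - 3.
Then q(-1) = 0.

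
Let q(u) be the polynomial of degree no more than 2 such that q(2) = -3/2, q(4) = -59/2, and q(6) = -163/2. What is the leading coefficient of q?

Write q(u) = au^2 + bu + c. Substituting each data point gives a linear system:
  4a + 2b + c = -3/2
  16a + 4b + c = -59/2
  36a + 6b + c = -163/2
Solving the system yields a = -3, b = 4, c = 5/2.
So q(u) = -3u² + 4u + 5/2.
The leading coefficient is -3.

-3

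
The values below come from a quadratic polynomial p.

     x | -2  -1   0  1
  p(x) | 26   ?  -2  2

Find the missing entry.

6

On equispaced nodes a degree-2 polynomial has vanishing third forward difference, so
  - p(-2) + 3·p(-1) - 3·p(0) + p(1) = 0.
Substituting the known values and solving for p(-1):
  3·p(-1) = 18
  p(-1) = 6.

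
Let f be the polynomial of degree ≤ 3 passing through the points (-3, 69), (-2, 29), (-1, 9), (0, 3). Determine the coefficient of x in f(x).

-1

Write f(x) = ax^3 + bx^2 + cx + d. Substituting each data point gives a linear system:
  -27a + 9b - 3c + d = 69
  -8a + 4b - 2c + d = 29
  -a + b - c + d = 9
  d = 3
Solving the system yields a = -1, b = 4, c = -1, d = 3.
So f(x) = -x^3 + 4x^2 - x + 3.
The coefficient of x is -1.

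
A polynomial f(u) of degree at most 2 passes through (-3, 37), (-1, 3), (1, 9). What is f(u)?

f(u) = 5u^2 + 3u + 1

Write f(u) = au^2 + bu + c. Substituting each data point gives a linear system:
  9a - 3b + c = 37
  a - b + c = 3
  a + b + c = 9
Solving the system yields a = 5, b = 3, c = 1.
So f(u) = 5u^2 + 3u + 1.
Check: f(1) = 9. ✓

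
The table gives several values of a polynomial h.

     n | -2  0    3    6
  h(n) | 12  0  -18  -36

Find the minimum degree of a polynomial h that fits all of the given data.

1

Divided differences on the nodes -2, 0, 3, 6:
  order 0: 12  0  -18  -36
  order 1: -6  -6  -6
  order 2: 0  0
  order 3: 0
The order-1 divided differences are all -6 (nonzero) and every higher order vanishes, so the data lies on a polynomial of degree exactly 1.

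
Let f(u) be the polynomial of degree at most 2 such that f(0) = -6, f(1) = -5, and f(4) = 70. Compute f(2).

Using the Lagrange interpolation formula with nodes 0, 1, 4:
  L_0(u) = (u - 1)(u - 4) / 4
  L_1(u) = u(u - 4) / -3
  L_2(u) = u(u - 1) / 12
Then f(u) = -6·L_0(u) - 5·L_1(u) + 70·L_2(u).
Expanding and collecting terms gives f(u) = 6u^2 - 5u - 6.
Evaluating at u = 2: f(2) = 8.

8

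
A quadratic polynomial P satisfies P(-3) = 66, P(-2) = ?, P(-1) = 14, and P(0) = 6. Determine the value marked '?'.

On equispaced nodes a degree-2 polynomial has vanishing third forward difference, so
  - P(-3) + 3·P(-2) - 3·P(-1) + P(0) = 0.
Substituting the known values and solving for P(-2):
  3·P(-2) = 102
  P(-2) = 34.

34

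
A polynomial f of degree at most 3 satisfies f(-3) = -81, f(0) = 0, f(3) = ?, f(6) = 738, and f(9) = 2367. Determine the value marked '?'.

111

The 4 known points determine the degree-3 polynomial uniquely.
Write f(n) = an^3 + bn^2 + cn + d. Substituting each data point gives a linear system:
  -27a + 9b - 3c + d = -81
  d = 0
  216a + 36b + 6c + d = 738
  729a + 81b + 9c + d = 2367
Solving the system yields a = 3, b = 5/3, c = 5, d = 0.
So f(n) = 3n³ + (5/3)n² + 5n.
Then f(3) = 111.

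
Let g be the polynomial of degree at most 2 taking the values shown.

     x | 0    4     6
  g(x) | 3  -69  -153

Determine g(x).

g(x) = -4x^2 - 2x + 3

Using the Lagrange interpolation formula with nodes 0, 4, 6:
  L_0(x) = (x - 4)(x - 6) / 24
  L_1(x) = x(x - 6) / -8
  L_2(x) = x(x - 4) / 12
Then g(x) = 3·L_0(x) - 69·L_1(x) - 153·L_2(x).
Expanding and collecting terms gives g(x) = -4x² - 2x + 3.
Check: g(0) = 3. ✓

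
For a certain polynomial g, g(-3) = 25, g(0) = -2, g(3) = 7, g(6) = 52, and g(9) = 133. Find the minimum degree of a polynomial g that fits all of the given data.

2

Forward differences of the values at x = -3, 0, 3, 6, 9:
  g  : 25  -2  7  52  133
  Δ  : -27  9  45  81
  Δ^2: 36  36  36
  Δ^3: 0  0
  Δ^4: 0
The second differences are constant (36) and nonzero, while all higher differences vanish, so the minimal degree is 2.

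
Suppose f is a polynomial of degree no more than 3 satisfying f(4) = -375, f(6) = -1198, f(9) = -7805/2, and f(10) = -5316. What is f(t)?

Write f(t) = at^3 + bt^2 + ct + d. Substituting each data point gives a linear system:
  64a + 16b + 4c + d = -375
  216a + 36b + 6c + d = -1198
  729a + 81b + 9c + d = -7805/2
  1000a + 100b + 10c + d = -5316
Solving the system yields a = -5, b = -3, c = -3/2, d = -1.
So f(t) = -5t^3 - 3t^2 - (3/2)t - 1.
Check: f(6) = -1198. ✓

f(t) = -5t^3 - 3t^2 - (3/2)t - 1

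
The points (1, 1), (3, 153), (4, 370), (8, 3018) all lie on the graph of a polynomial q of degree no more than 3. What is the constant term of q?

Write q(n) = an^3 + bn^2 + cn + d. Substituting each data point gives a linear system:
  a + b + c + d = 1
  27a + 9b + 3c + d = 153
  64a + 16b + 4c + d = 370
  512a + 64b + 8c + d = 3018
Solving the system yields a = 6, b = -1, c = 2, d = -6.
So q(n) = 6n^3 - n^2 + 2n - 6.
The constant term is -6.

-6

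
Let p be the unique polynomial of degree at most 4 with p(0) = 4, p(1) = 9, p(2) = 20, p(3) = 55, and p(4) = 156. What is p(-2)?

60

Forward differences of the values at s = 0, 1, 2, 3, 4:
  p  : 4  9  20  55  156
  Δ  : 5  11  35  101
  Δ^2: 6  24  66
  Δ^3: 18  42
  Δ^4: 24
The fourth differences are constant, confirming degree 4.
Interpolating (Newton forward form) and evaluating at s = -2 gives p(-2) = 60.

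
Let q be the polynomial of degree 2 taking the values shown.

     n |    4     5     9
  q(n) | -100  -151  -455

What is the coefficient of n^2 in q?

Write q(n) = an^2 + bn + c. Substituting each data point gives a linear system:
  16a + 4b + c = -100
  25a + 5b + c = -151
  81a + 9b + c = -455
Solving the system yields a = -5, b = -6, c = 4.
So q(n) = -5n^2 - 6n + 4.
The leading coefficient is -5.

-5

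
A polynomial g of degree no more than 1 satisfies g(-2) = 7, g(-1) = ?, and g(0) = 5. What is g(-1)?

6

On equispaced nodes a degree-1 polynomial has vanishing second forward difference, so
  g(-2) - 2·g(-1) + g(0) = 0.
Substituting the known values and solving for g(-1):
  -2·g(-1) = -12
  g(-1) = 6.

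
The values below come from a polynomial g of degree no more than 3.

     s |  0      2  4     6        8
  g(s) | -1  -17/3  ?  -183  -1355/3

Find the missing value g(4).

-151/3

On equispaced nodes a degree-3 polynomial has vanishing fourth forward difference, so
  g(0) - 4·g(2) + 6·g(4) - 4·g(6) + g(8) = 0.
Substituting the known values and solving for g(4):
  6·g(4) = -302
  g(4) = -151/3.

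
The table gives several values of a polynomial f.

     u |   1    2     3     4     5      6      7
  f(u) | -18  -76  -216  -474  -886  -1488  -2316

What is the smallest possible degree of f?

Forward differences of the values at u = 1, 2, 3, 4, 5, 6, 7:
  f  : -18  -76  -216  -474  -886  -1488  -2316
  Δ  : -58  -140  -258  -412  -602  -828
  Δ^2: -82  -118  -154  -190  -226
  Δ^3: -36  -36  -36  -36
  Δ^4: 0  0  0
  Δ^5: 0  0
  Δ^6: 0
The third differences are constant (-36) and nonzero, while all higher differences vanish, so the minimal degree is 3.

3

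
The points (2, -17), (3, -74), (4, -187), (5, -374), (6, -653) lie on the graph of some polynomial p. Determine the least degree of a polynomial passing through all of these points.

3

Forward differences of the values at s = 2, 3, 4, 5, 6:
  p  : -17  -74  -187  -374  -653
  Δ  : -57  -113  -187  -279
  Δ^2: -56  -74  -92
  Δ^3: -18  -18
  Δ^4: 0
The third differences are constant (-18) and nonzero, while all higher differences vanish, so the minimal degree is 3.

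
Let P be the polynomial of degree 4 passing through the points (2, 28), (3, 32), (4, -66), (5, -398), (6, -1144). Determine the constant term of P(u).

Write P(u) = au^4 + bu^3 + cu^2 + du + e. Substituting each data point gives a linear system:
  16a + 8b + 4c + 2d + e = 28
  81a + 27b + 9c + 3d + e = 32
  256a + 64b + 16c + 4d + e = -66
  625a + 125b + 25c + 5d + e = -398
  1296a + 216b + 36c + 6d + e = -1144
Solving the system yields a = -2, b = 6, c = 5, d = -5, e = 2.
So P(u) = -2u⁴ + 6u³ + 5u² - 5u + 2.
The constant term is 2.

2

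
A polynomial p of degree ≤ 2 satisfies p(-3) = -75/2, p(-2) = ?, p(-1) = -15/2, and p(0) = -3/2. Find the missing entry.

The 3 known points determine the degree-2 polynomial uniquely.
Write p(n) = an^2 + bn + c. Substituting each data point gives a linear system:
  9a - 3b + c = -75/2
  a - b + c = -15/2
  c = -3/2
Solving the system yields a = -3, b = 3, c = -3/2.
So p(n) = -3n² + 3n - 3/2.
Then p(-2) = -39/2.

-39/2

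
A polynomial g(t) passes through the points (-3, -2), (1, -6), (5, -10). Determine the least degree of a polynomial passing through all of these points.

Divided differences on the nodes -3, 1, 5:
  order 0: -2  -6  -10
  order 1: -1  -1
  order 2: 0
The order-1 divided differences are all -1 (nonzero) and every higher order vanishes, so the data lies on a polynomial of degree exactly 1.

1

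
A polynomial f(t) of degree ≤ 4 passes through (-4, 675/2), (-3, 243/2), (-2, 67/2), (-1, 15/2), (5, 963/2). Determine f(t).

f(t) = t^4 - t^3 - 4t + 3/2

Write f(t) = at^4 + bt^3 + ct^2 + dt + e. Substituting each data point gives a linear system:
  256a - 64b + 16c - 4d + e = 675/2
  81a - 27b + 9c - 3d + e = 243/2
  16a - 8b + 4c - 2d + e = 67/2
  a - b + c - d + e = 15/2
  625a + 125b + 25c + 5d + e = 963/2
Solving the system yields a = 1, b = -1, c = 0, d = -4, e = 3/2.
So f(t) = t^4 - t^3 - 4t + 3/2.
Check: f(-3) = 243/2. ✓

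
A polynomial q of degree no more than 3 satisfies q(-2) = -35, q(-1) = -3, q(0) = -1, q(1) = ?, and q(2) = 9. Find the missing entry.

The 4 known points determine the degree-3 polynomial uniquely.
Write q(s) = as^3 + bs^2 + cs + d. Substituting each data point gives a linear system:
  -8a + 4b - 2c + d = -35
  -a + b - c + d = -3
  d = -1
  8a + 4b + 2c + d = 9
Solving the system yields a = 4, b = -3, c = -5, d = -1.
So q(s) = 4s³ - 3s² - 5s - 1.
Then q(1) = -5.

-5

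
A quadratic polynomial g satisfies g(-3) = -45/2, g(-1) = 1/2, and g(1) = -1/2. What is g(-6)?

Write g(x) = ax^2 + bx + c. Substituting each data point gives a linear system:
  9a - 3b + c = -45/2
  a - b + c = 1/2
  a + b + c = -1/2
Solving the system yields a = -3, b = -1/2, c = 3.
So g(x) = -3x^2 - (1/2)x + 3.
Then g(-6) = -102.

-102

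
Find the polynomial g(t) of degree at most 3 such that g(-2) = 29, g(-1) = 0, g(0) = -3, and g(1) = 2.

Using the Lagrange interpolation formula with nodes -2, -1, 0, 1:
  L_0(t) = (t + 1)t(t - 1) / -6
  L_1(t) = (t + 2)t(t - 1) / 2
  L_2(t) = (t + 2)(t + 1)(t - 1) / -2
  L_3(t) = (t + 2)(t + 1)t / 6
Then g(t) = 29·L_0(t) + 0·L_1(t) - 3·L_2(t) + 2·L_3(t).
Expanding and collecting terms gives g(t) = -3t^3 + 4t^2 + 4t - 3.
Check: g(0) = -3. ✓

g(t) = -3t^3 + 4t^2 + 4t - 3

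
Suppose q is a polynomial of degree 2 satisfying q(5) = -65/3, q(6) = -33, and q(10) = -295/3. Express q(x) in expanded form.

q(x) = -x^2 - (1/3)x + 5

Write q(x) = ax^2 + bx + c. Substituting each data point gives a linear system:
  25a + 5b + c = -65/3
  36a + 6b + c = -33
  100a + 10b + c = -295/3
Solving the system yields a = -1, b = -1/3, c = 5.
So q(x) = -x² - (1/3)x + 5.
Check: q(6) = -33. ✓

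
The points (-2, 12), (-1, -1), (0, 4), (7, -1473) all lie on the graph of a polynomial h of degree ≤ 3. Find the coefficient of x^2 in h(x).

-3

Write h(x) = ax^3 + bx^2 + cx + d. Substituting each data point gives a linear system:
  -8a + 4b - 2c + d = 12
  -a + b - c + d = -1
  d = 4
  343a + 49b + 7c + d = -1473
Solving the system yields a = -4, b = -3, c = 6, d = 4.
So h(x) = -4x^3 - 3x^2 + 6x + 4.
The coefficient of x^2 is -3.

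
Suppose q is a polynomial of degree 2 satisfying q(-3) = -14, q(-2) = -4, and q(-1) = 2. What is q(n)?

Write q(n) = an^2 + bn + c. Substituting each data point gives a linear system:
  9a - 3b + c = -14
  4a - 2b + c = -4
  a - b + c = 2
Solving the system yields a = -2, b = 0, c = 4.
So q(n) = -2n^2 + 4.
Check: q(-2) = -4. ✓

q(n) = -2n^2 + 4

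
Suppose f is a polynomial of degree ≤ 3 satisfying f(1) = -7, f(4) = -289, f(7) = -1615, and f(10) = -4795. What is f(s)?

Write f(s) = as^3 + bs^2 + cs + d. Substituting each data point gives a linear system:
  a + b + c + d = -7
  64a + 16b + 4c + d = -289
  343a + 49b + 7c + d = -1615
  1000a + 100b + 10c + d = -4795
Solving the system yields a = -5, b = 2, c = 1, d = -5.
So f(s) = -5s³ + 2s² + s - 5.
Check: f(4) = -289. ✓

f(s) = -5s^3 + 2s^2 + s - 5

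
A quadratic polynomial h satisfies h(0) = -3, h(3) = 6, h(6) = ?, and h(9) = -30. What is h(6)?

-3

The 3 known points determine the degree-2 polynomial uniquely.
Write h(n) = an^2 + bn + c. Substituting each data point gives a linear system:
  c = -3
  9a + 3b + c = 6
  81a + 9b + c = -30
Solving the system yields a = -1, b = 6, c = -3.
So h(n) = -n^2 + 6n - 3.
Then h(6) = -3.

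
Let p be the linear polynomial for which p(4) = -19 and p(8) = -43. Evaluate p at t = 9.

Write p(t) = at + b. Substituting each data point gives a linear system:
  4a + b = -19
  8a + b = -43
Solving the system yields a = -6, b = 5.
So p(t) = -6t + 5.
Then p(9) = -49.

-49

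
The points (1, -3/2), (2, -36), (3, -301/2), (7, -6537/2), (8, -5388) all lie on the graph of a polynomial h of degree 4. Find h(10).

-12516

Write h(x) = ax^4 + bx^3 + cx^2 + dx + e. Substituting each data point gives a linear system:
  a + b + c + d + e = -3/2
  16a + 8b + 4c + 2d + e = -36
  81a + 27b + 9c + 3d + e = -301/2
  2401a + 343b + 49c + 7d + e = -6537/2
  4096a + 512b + 64c + 8d + e = -5388
Solving the system yields a = -1, b = -5/2, c = 0, d = -2, e = 4.
So h(x) = -x^4 - (5/2)x^3 - 2x + 4.
Then h(10) = -12516.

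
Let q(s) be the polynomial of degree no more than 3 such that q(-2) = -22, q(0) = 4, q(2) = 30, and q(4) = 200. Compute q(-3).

-80

Write q(s) = as^3 + bs^2 + cs + d. Substituting each data point gives a linear system:
  -8a + 4b - 2c + d = -22
  d = 4
  8a + 4b + 2c + d = 30
  64a + 16b + 4c + d = 200
Solving the system yields a = 3, b = 0, c = 1, d = 4.
So q(s) = 3s³ + s + 4.
Then q(-3) = -80.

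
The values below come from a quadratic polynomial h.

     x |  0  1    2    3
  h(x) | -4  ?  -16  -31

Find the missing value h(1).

-7

On equispaced nodes a degree-2 polynomial has vanishing third forward difference, so
  - h(0) + 3·h(1) - 3·h(2) + h(3) = 0.
Substituting the known values and solving for h(1):
  3·h(1) = -21
  h(1) = -7.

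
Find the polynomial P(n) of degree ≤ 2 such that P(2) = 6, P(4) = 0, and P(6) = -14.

P(n) = -n^2 + 3n + 4

Write P(n) = an^2 + bn + c. Substituting each data point gives a linear system:
  4a + 2b + c = 6
  16a + 4b + c = 0
  36a + 6b + c = -14
Solving the system yields a = -1, b = 3, c = 4.
So P(n) = -n² + 3n + 4.
Check: P(2) = 6. ✓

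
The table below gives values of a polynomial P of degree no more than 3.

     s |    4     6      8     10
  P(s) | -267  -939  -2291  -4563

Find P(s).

Write P(s) = as^3 + bs^2 + cs + d. Substituting each data point gives a linear system:
  64a + 16b + 4c + d = -267
  216a + 36b + 6c + d = -939
  512a + 64b + 8c + d = -2291
  1000a + 100b + 10c + d = -4563
Solving the system yields a = -5, b = 5, c = -6, d = -3.
So P(s) = -5s^3 + 5s^2 - 6s - 3.
Check: P(4) = -267. ✓

P(s) = -5s^3 + 5s^2 - 6s - 3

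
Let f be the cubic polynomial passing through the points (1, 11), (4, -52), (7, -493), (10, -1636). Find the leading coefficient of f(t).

-2

Write f(t) = at^3 + bt^2 + ct + d. Substituting each data point gives a linear system:
  a + b + c + d = 11
  64a + 16b + 4c + d = -52
  343a + 49b + 7c + d = -493
  1000a + 100b + 10c + d = -1636
Solving the system yields a = -2, b = 3, c = 6, d = 4.
So f(t) = -2t³ + 3t² + 6t + 4.
The leading coefficient is -2.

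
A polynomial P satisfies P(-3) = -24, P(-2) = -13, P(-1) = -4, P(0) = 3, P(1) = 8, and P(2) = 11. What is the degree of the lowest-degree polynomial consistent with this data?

Forward differences of the values at n = -3, -2, -1, 0, 1, 2:
  P  : -24  -13  -4  3  8  11
  Δ  : 11  9  7  5  3
  Δ^2: -2  -2  -2  -2
  Δ^3: 0  0  0
  Δ^4: 0  0
  Δ^5: 0
The second differences are constant (-2) and nonzero, while all higher differences vanish, so the minimal degree is 2.

2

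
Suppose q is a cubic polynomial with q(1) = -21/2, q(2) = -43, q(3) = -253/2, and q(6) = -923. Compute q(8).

-2149

Write q(t) = at^3 + bt^2 + ct + d. Substituting each data point gives a linear system:
  a + b + c + d = -21/2
  8a + 4b + 2c + d = -43
  27a + 9b + 3c + d = -253/2
  216a + 36b + 6c + d = -923
Solving the system yields a = -4, b = -3/2, c = 0, d = -5.
So q(t) = -4t^3 - (3/2)t^2 - 5.
Then q(8) = -2149.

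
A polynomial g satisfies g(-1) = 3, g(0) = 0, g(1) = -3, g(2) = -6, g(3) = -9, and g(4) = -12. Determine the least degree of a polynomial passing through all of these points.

1

Forward differences of the values at n = -1, 0, 1, 2, 3, 4:
  g  : 3  0  -3  -6  -9  -12
  Δ  : -3  -3  -3  -3  -3
  Δ^2: 0  0  0  0
  Δ^3: 0  0  0
  Δ^4: 0  0
  Δ^5: 0
The first differences are constant (-3) and nonzero, while all higher differences vanish, so the minimal degree is 1.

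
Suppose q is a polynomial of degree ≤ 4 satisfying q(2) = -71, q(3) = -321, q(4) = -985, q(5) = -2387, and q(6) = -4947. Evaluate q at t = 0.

3

Forward differences of the values at t = 2, 3, 4, 5, 6:
  q  : -71  -321  -985  -2387  -4947
  Δ  : -250  -664  -1402  -2560
  Δ^2: -414  -738  -1158
  Δ^3: -324  -420
  Δ^4: -96
The fourth differences are constant, confirming degree 4.
Interpolating (Newton forward form) and evaluating at t = 0 gives q(0) = 3.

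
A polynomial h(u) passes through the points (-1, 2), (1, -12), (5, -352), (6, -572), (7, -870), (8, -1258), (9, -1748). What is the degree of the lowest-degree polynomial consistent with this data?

3

Divided differences on the nodes -1, 1, 5, 6, 7, 8, 9:
  order 0: 2  -12  -352  -572  -870  -1258  -1748
  order 1: -7  -85  -220  -298  -388  -490
  order 2: -13  -27  -39  -45  -51
  order 3: -2  -2  -2  -2
  order 4: 0  0  0
  order 5: 0  0
  order 6: 0
The order-3 divided differences are all -2 (nonzero) and every higher order vanishes, so the data lies on a polynomial of degree exactly 3.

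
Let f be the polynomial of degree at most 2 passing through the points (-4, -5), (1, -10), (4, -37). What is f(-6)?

Write f(s) = as^2 + bs + c. Substituting each data point gives a linear system:
  16a - 4b + c = -5
  a + b + c = -10
  16a + 4b + c = -37
Solving the system yields a = -1, b = -4, c = -5.
So f(s) = -s² - 4s - 5.
Then f(-6) = -17.

-17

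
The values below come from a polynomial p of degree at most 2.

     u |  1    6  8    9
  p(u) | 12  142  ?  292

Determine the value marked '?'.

236

The 3 known points determine the degree-2 polynomial uniquely.
Write p(u) = au^2 + bu + c. Substituting each data point gives a linear system:
  a + b + c = 12
  36a + 6b + c = 142
  81a + 9b + c = 292
Solving the system yields a = 3, b = 5, c = 4.
So p(u) = 3u^2 + 5u + 4.
Then p(8) = 236.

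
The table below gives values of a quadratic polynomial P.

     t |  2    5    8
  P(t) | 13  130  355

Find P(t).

P(t) = 6t^2 - 3t - 5

Using the Lagrange interpolation formula with nodes 2, 5, 8:
  L_0(t) = (t - 5)(t - 8) / 18
  L_1(t) = (t - 2)(t - 8) / -9
  L_2(t) = (t - 2)(t - 5) / 18
Then P(t) = 13·L_0(t) + 130·L_1(t) + 355·L_2(t).
Expanding and collecting terms gives P(t) = 6t^2 - 3t - 5.
Check: P(8) = 355. ✓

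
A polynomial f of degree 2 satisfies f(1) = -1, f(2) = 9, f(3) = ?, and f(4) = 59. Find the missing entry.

On equispaced nodes a degree-2 polynomial has vanishing third forward difference, so
  - f(1) + 3·f(2) - 3·f(3) + f(4) = 0.
Substituting the known values and solving for f(3):
  -3·f(3) = -87
  f(3) = 29.

29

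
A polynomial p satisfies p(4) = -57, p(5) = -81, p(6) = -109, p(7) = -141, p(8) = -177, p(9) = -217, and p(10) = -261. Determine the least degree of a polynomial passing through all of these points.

Forward differences of the values at x = 4, 5, 6, 7, 8, 9, 10:
  p  : -57  -81  -109  -141  -177  -217  -261
  Δ  : -24  -28  -32  -36  -40  -44
  Δ^2: -4  -4  -4  -4  -4
  Δ^3: 0  0  0  0
  Δ^4: 0  0  0
  Δ^5: 0  0
  Δ^6: 0
The second differences are constant (-4) and nonzero, while all higher differences vanish, so the minimal degree is 2.

2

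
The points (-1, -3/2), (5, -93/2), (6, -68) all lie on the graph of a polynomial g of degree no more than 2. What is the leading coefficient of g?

Write g(t) = at^2 + bt + c. Substituting each data point gives a linear system:
  a - b + c = -3/2
  25a + 5b + c = -93/2
  36a + 6b + c = -68
Solving the system yields a = -2, b = 1/2, c = 1.
So g(t) = -2t^2 + (1/2)t + 1.
The leading coefficient is -2.

-2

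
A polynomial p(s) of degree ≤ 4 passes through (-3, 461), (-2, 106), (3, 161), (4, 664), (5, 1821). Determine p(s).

Write p(s) = as^4 + bs^3 + cs^2 + ds + e. Substituting each data point gives a linear system:
  81a - 27b + 9c - 3d + e = 461
  16a - 8b + 4c - 2d + e = 106
  81a + 27b + 9c + 3d + e = 161
  256a + 64b + 16c + 4d + e = 664
  625a + 125b + 25c + 5d + e = 1821
Solving the system yields a = 4, b = -5, c = -1, d = -5, e = -4.
So p(s) = 4s⁴ - 5s³ - s² - 5s - 4.
Check: p(-2) = 106. ✓

p(s) = 4s^4 - 5s^3 - s^2 - 5s - 4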